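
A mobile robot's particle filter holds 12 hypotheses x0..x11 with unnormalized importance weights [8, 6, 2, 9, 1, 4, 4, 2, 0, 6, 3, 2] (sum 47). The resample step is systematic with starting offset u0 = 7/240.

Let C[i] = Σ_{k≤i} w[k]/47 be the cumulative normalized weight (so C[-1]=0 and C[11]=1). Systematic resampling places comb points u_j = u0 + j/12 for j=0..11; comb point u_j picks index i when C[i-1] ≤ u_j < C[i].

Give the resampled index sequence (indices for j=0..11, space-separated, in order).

0 0 1 1 3 3 3 5 6 9 9 10

C = [8/47, 14/47, 16/47, 25/47, 26/47, 30/47, 34/47, 36/47, 36/47, 42/47, 45/47, 1]
j=0: u_0=7/240 ∈ [0, 8/47) → index 0
j=1: u_1=9/80 ∈ [0, 8/47) → index 0
j=2: u_2=47/240 ∈ [8/47, 14/47) → index 1
j=3: u_3=67/240 ∈ [8/47, 14/47) → index 1
j=4: u_4=29/80 ∈ [16/47, 25/47) → index 3
j=5: u_5=107/240 ∈ [16/47, 25/47) → index 3
j=6: u_6=127/240 ∈ [16/47, 25/47) → index 3
j=7: u_7=49/80 ∈ [26/47, 30/47) → index 5
j=8: u_8=167/240 ∈ [30/47, 34/47) → index 6
j=9: u_9=187/240 ∈ [36/47, 42/47) → index 9
j=10: u_10=69/80 ∈ [36/47, 42/47) → index 9
j=11: u_11=227/240 ∈ [42/47, 45/47) → index 10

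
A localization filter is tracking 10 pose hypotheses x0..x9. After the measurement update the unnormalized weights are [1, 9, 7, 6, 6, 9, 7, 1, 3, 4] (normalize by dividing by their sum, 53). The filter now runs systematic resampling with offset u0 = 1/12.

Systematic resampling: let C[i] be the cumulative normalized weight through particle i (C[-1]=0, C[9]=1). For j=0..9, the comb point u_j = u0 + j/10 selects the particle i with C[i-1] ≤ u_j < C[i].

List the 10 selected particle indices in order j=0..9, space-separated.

C = [1/53, 10/53, 17/53, 23/53, 29/53, 38/53, 45/53, 46/53, 49/53, 1]
j=0: u_0=1/12 ∈ [1/53, 10/53) → index 1
j=1: u_1=11/60 ∈ [1/53, 10/53) → index 1
j=2: u_2=17/60 ∈ [10/53, 17/53) → index 2
j=3: u_3=23/60 ∈ [17/53, 23/53) → index 3
j=4: u_4=29/60 ∈ [23/53, 29/53) → index 4
j=5: u_5=7/12 ∈ [29/53, 38/53) → index 5
j=6: u_6=41/60 ∈ [29/53, 38/53) → index 5
j=7: u_7=47/60 ∈ [38/53, 45/53) → index 6
j=8: u_8=53/60 ∈ [46/53, 49/53) → index 8
j=9: u_9=59/60 ∈ [49/53, 1) → index 9

1 1 2 3 4 5 5 6 8 9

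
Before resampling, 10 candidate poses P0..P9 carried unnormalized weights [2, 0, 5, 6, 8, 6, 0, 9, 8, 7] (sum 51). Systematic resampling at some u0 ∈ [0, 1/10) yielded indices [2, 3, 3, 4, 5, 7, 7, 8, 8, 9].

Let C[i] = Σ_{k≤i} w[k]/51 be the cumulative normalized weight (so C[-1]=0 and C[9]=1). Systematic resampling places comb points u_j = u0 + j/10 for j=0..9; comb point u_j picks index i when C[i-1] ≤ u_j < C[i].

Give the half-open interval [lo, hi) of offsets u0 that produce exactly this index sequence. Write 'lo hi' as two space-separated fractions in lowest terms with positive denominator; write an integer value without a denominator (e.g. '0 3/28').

2/51 14/255

C = [2/51, 2/51, 7/51, 13/51, 7/17, 9/17, 9/17, 12/17, 44/51, 1]
j=0 picked index 2: u0 ∈ [2/51, 7/51)
j=1 picked index 3: u0 ∈ [19/510, 79/510)
j=2 picked index 3: u0 ∈ [-16/255, 14/255)
j=3 picked index 4: u0 ∈ [-23/510, 19/170)
j=4 picked index 5: u0 ∈ [1/85, 11/85)
j=5 picked index 7: u0 ∈ [1/34, 7/34)
j=6 picked index 7: u0 ∈ [-6/85, 9/85)
j=7 picked index 8: u0 ∈ [1/170, 83/510)
j=8 picked index 8: u0 ∈ [-8/85, 16/255)
j=9 picked index 9: u0 ∈ [-19/510, 1/10)
intersection: [2/51, 14/255)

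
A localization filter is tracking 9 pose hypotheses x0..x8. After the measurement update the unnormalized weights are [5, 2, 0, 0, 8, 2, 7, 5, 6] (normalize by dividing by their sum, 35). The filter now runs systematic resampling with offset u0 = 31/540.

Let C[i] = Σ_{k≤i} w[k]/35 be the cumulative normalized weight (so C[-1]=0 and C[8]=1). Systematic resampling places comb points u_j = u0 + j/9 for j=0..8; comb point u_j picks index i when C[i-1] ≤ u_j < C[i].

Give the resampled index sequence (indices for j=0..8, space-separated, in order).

C = [1/7, 1/5, 1/5, 1/5, 3/7, 17/35, 24/35, 29/35, 1]
j=0: u_0=31/540 ∈ [0, 1/7) → index 0
j=1: u_1=91/540 ∈ [1/7, 1/5) → index 1
j=2: u_2=151/540 ∈ [1/5, 3/7) → index 4
j=3: u_3=211/540 ∈ [1/5, 3/7) → index 4
j=4: u_4=271/540 ∈ [17/35, 24/35) → index 6
j=5: u_5=331/540 ∈ [17/35, 24/35) → index 6
j=6: u_6=391/540 ∈ [24/35, 29/35) → index 7
j=7: u_7=451/540 ∈ [29/35, 1) → index 8
j=8: u_8=511/540 ∈ [29/35, 1) → index 8

0 1 4 4 6 6 7 8 8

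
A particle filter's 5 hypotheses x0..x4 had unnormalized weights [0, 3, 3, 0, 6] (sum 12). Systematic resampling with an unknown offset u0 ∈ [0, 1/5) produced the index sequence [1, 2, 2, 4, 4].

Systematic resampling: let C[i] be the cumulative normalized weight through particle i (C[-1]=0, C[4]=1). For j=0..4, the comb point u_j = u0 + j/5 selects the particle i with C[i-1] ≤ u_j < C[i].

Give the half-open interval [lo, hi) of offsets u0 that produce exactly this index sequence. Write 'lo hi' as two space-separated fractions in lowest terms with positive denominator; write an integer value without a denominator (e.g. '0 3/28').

C = [0, 1/4, 1/2, 1/2, 1]
j=0 picked index 1: u0 ∈ [0, 1/4)
j=1 picked index 2: u0 ∈ [1/20, 3/10)
j=2 picked index 2: u0 ∈ [-3/20, 1/10)
j=3 picked index 4: u0 ∈ [-1/10, 2/5)
j=4 picked index 4: u0 ∈ [-3/10, 1/5)
intersection: [1/20, 1/10)

1/20 1/10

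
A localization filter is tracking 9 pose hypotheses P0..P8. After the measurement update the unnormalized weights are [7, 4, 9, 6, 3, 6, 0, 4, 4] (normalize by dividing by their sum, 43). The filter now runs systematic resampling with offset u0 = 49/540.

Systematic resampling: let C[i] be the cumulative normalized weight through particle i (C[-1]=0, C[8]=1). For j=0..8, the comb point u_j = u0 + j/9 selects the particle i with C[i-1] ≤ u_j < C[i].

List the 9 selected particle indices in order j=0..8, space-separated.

0 1 2 2 3 4 5 7 8

C = [7/43, 11/43, 20/43, 26/43, 29/43, 35/43, 35/43, 39/43, 1]
j=0: u_0=49/540 ∈ [0, 7/43) → index 0
j=1: u_1=109/540 ∈ [7/43, 11/43) → index 1
j=2: u_2=169/540 ∈ [11/43, 20/43) → index 2
j=3: u_3=229/540 ∈ [11/43, 20/43) → index 2
j=4: u_4=289/540 ∈ [20/43, 26/43) → index 3
j=5: u_5=349/540 ∈ [26/43, 29/43) → index 4
j=6: u_6=409/540 ∈ [29/43, 35/43) → index 5
j=7: u_7=469/540 ∈ [35/43, 39/43) → index 7
j=8: u_8=529/540 ∈ [39/43, 1) → index 8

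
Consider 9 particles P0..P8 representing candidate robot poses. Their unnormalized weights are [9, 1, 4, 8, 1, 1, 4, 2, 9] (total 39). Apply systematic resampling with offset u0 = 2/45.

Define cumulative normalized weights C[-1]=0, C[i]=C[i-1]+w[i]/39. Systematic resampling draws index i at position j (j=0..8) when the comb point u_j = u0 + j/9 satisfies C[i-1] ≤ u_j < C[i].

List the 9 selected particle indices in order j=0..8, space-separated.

C = [3/13, 10/39, 14/39, 22/39, 23/39, 8/13, 28/39, 10/13, 1]
j=0: u_0=2/45 ∈ [0, 3/13) → index 0
j=1: u_1=7/45 ∈ [0, 3/13) → index 0
j=2: u_2=4/15 ∈ [10/39, 14/39) → index 2
j=3: u_3=17/45 ∈ [14/39, 22/39) → index 3
j=4: u_4=22/45 ∈ [14/39, 22/39) → index 3
j=5: u_5=3/5 ∈ [23/39, 8/13) → index 5
j=6: u_6=32/45 ∈ [8/13, 28/39) → index 6
j=7: u_7=37/45 ∈ [10/13, 1) → index 8
j=8: u_8=14/15 ∈ [10/13, 1) → index 8

0 0 2 3 3 5 6 8 8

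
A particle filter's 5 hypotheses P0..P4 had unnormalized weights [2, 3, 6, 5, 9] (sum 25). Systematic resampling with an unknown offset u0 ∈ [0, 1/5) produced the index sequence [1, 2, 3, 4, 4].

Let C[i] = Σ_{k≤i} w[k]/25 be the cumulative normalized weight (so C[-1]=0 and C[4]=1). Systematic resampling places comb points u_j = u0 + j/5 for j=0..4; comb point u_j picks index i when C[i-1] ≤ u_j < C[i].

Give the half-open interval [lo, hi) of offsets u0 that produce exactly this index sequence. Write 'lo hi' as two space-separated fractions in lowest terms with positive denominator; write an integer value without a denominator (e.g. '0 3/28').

C = [2/25, 1/5, 11/25, 16/25, 1]
j=0 picked index 1: u0 ∈ [2/25, 1/5)
j=1 picked index 2: u0 ∈ [0, 6/25)
j=2 picked index 3: u0 ∈ [1/25, 6/25)
j=3 picked index 4: u0 ∈ [1/25, 2/5)
j=4 picked index 4: u0 ∈ [-4/25, 1/5)
intersection: [2/25, 1/5)

2/25 1/5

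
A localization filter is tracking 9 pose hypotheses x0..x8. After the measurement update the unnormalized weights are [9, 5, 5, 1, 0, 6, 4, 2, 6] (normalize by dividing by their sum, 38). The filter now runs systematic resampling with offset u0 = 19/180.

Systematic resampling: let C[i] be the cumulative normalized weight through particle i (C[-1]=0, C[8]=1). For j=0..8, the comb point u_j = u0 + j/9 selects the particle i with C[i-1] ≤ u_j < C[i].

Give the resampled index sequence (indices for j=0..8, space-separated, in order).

C = [9/38, 7/19, 1/2, 10/19, 10/19, 13/19, 15/19, 16/19, 1]
j=0: u_0=19/180 ∈ [0, 9/38) → index 0
j=1: u_1=13/60 ∈ [0, 9/38) → index 0
j=2: u_2=59/180 ∈ [9/38, 7/19) → index 1
j=3: u_3=79/180 ∈ [7/19, 1/2) → index 2
j=4: u_4=11/20 ∈ [10/19, 13/19) → index 5
j=5: u_5=119/180 ∈ [10/19, 13/19) → index 5
j=6: u_6=139/180 ∈ [13/19, 15/19) → index 6
j=7: u_7=53/60 ∈ [16/19, 1) → index 8
j=8: u_8=179/180 ∈ [16/19, 1) → index 8

0 0 1 2 5 5 6 8 8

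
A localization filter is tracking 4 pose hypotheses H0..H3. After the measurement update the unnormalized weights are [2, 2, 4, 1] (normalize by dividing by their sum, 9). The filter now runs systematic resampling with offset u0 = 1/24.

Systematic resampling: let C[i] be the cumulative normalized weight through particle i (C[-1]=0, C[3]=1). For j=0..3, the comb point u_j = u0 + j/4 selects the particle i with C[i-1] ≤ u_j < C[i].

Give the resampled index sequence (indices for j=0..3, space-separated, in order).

0 1 2 2

C = [2/9, 4/9, 8/9, 1]
j=0: u_0=1/24 ∈ [0, 2/9) → index 0
j=1: u_1=7/24 ∈ [2/9, 4/9) → index 1
j=2: u_2=13/24 ∈ [4/9, 8/9) → index 2
j=3: u_3=19/24 ∈ [4/9, 8/9) → index 2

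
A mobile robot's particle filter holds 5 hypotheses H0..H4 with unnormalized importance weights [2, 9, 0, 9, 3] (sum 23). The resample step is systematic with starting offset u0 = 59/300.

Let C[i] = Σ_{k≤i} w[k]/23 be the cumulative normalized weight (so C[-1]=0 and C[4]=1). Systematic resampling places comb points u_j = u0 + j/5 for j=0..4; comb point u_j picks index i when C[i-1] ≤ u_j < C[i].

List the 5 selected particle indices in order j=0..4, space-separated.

1 1 3 3 4

C = [2/23, 11/23, 11/23, 20/23, 1]
j=0: u_0=59/300 ∈ [2/23, 11/23) → index 1
j=1: u_1=119/300 ∈ [2/23, 11/23) → index 1
j=2: u_2=179/300 ∈ [11/23, 20/23) → index 3
j=3: u_3=239/300 ∈ [11/23, 20/23) → index 3
j=4: u_4=299/300 ∈ [20/23, 1) → index 4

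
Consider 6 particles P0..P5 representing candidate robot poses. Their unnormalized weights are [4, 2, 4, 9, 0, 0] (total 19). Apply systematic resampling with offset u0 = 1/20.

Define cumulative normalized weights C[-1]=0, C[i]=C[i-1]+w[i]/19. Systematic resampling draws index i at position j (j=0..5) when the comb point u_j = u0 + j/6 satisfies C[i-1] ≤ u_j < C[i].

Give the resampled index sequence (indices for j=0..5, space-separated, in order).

C = [4/19, 6/19, 10/19, 1, 1, 1]
j=0: u_0=1/20 ∈ [0, 4/19) → index 0
j=1: u_1=13/60 ∈ [4/19, 6/19) → index 1
j=2: u_2=23/60 ∈ [6/19, 10/19) → index 2
j=3: u_3=11/20 ∈ [10/19, 1) → index 3
j=4: u_4=43/60 ∈ [10/19, 1) → index 3
j=5: u_5=53/60 ∈ [10/19, 1) → index 3

0 1 2 3 3 3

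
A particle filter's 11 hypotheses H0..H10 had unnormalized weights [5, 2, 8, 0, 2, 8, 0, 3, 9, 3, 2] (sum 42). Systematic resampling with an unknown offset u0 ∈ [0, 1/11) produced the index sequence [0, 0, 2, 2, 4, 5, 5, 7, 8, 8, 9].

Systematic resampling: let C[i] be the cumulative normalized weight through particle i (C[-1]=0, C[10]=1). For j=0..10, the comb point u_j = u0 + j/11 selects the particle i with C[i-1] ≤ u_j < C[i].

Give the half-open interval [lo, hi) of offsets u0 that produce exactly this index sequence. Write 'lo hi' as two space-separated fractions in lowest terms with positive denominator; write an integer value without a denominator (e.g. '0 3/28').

0 13/462

C = [5/42, 1/6, 5/14, 5/14, 17/42, 25/42, 25/42, 2/3, 37/42, 20/21, 1]
j=0 picked index 0: u0 ∈ [0, 5/42)
j=1 picked index 0: u0 ∈ [-1/11, 13/462)
j=2 picked index 2: u0 ∈ [-1/66, 27/154)
j=3 picked index 2: u0 ∈ [-7/66, 13/154)
j=4 picked index 4: u0 ∈ [-1/154, 19/462)
j=5 picked index 5: u0 ∈ [-23/462, 65/462)
j=6 picked index 5: u0 ∈ [-65/462, 23/462)
j=7 picked index 7: u0 ∈ [-19/462, 1/33)
j=8 picked index 8: u0 ∈ [-2/33, 71/462)
j=9 picked index 8: u0 ∈ [-5/33, 29/462)
j=10 picked index 9: u0 ∈ [-13/462, 10/231)
intersection: [0, 13/462)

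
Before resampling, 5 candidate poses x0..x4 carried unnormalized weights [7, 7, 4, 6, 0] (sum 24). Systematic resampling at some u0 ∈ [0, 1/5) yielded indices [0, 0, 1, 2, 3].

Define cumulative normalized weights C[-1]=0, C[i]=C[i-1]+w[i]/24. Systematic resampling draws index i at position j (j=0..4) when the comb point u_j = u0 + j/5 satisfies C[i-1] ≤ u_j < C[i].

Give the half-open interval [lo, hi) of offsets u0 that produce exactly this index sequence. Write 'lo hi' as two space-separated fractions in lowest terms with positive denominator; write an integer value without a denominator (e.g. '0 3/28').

C = [7/24, 7/12, 3/4, 1, 1]
j=0 picked index 0: u0 ∈ [0, 7/24)
j=1 picked index 0: u0 ∈ [-1/5, 11/120)
j=2 picked index 1: u0 ∈ [-13/120, 11/60)
j=3 picked index 2: u0 ∈ [-1/60, 3/20)
j=4 picked index 3: u0 ∈ [-1/20, 1/5)
intersection: [0, 11/120)

0 11/120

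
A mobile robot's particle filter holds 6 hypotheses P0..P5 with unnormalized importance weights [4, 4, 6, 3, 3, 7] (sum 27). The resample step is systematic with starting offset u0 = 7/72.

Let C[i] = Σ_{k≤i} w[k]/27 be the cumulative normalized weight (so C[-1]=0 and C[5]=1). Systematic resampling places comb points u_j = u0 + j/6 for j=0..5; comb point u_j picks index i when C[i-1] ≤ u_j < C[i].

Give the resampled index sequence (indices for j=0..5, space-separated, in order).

C = [4/27, 8/27, 14/27, 17/27, 20/27, 1]
j=0: u_0=7/72 ∈ [0, 4/27) → index 0
j=1: u_1=19/72 ∈ [4/27, 8/27) → index 1
j=2: u_2=31/72 ∈ [8/27, 14/27) → index 2
j=3: u_3=43/72 ∈ [14/27, 17/27) → index 3
j=4: u_4=55/72 ∈ [20/27, 1) → index 5
j=5: u_5=67/72 ∈ [20/27, 1) → index 5

0 1 2 3 5 5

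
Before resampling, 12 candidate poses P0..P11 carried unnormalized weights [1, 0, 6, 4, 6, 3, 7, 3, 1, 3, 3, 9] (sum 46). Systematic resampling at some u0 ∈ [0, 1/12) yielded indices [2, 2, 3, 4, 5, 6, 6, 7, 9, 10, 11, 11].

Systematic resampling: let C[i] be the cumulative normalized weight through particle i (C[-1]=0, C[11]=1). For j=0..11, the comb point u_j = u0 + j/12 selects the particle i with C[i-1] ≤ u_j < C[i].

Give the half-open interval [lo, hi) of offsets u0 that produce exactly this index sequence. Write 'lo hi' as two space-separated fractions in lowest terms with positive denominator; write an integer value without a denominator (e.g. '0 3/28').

C = [1/46, 1/46, 7/46, 11/46, 17/46, 10/23, 27/46, 15/23, 31/46, 17/23, 37/46, 1]
j=0 picked index 2: u0 ∈ [1/46, 7/46)
j=1 picked index 2: u0 ∈ [-17/276, 19/276)
j=2 picked index 3: u0 ∈ [-1/69, 5/69)
j=3 picked index 4: u0 ∈ [-1/92, 11/92)
j=4 picked index 5: u0 ∈ [5/138, 7/69)
j=5 picked index 6: u0 ∈ [5/276, 47/276)
j=6 picked index 6: u0 ∈ [-3/46, 2/23)
j=7 picked index 7: u0 ∈ [1/276, 19/276)
j=8 picked index 9: u0 ∈ [1/138, 5/69)
j=9 picked index 10: u0 ∈ [-1/92, 5/92)
j=10 picked index 11: u0 ∈ [-2/69, 1/6)
j=11 picked index 11: u0 ∈ [-31/276, 1/12)
intersection: [5/138, 5/92)

5/138 5/92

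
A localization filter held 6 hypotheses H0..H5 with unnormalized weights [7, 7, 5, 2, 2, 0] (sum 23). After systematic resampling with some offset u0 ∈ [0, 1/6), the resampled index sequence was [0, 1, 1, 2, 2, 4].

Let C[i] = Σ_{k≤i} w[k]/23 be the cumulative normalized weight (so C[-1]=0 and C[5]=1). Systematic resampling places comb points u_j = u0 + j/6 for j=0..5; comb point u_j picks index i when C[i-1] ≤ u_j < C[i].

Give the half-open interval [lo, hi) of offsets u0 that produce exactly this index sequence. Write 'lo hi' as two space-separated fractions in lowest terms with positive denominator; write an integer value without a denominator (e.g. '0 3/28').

C = [7/23, 14/23, 19/23, 21/23, 1, 1]
j=0 picked index 0: u0 ∈ [0, 7/23)
j=1 picked index 1: u0 ∈ [19/138, 61/138)
j=2 picked index 1: u0 ∈ [-2/69, 19/69)
j=3 picked index 2: u0 ∈ [5/46, 15/46)
j=4 picked index 2: u0 ∈ [-4/69, 11/69)
j=5 picked index 4: u0 ∈ [11/138, 1/6)
intersection: [19/138, 11/69)

19/138 11/69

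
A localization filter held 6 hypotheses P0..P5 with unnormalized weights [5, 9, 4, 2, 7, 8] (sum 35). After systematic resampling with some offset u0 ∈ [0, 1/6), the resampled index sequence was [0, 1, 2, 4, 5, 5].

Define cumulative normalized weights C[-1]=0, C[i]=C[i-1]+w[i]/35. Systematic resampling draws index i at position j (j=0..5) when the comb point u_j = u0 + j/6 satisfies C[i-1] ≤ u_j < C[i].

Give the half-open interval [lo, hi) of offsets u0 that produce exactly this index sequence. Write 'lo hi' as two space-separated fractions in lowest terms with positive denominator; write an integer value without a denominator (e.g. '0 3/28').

11/105 1/7

C = [1/7, 2/5, 18/35, 4/7, 27/35, 1]
j=0 picked index 0: u0 ∈ [0, 1/7)
j=1 picked index 1: u0 ∈ [-1/42, 7/30)
j=2 picked index 2: u0 ∈ [1/15, 19/105)
j=3 picked index 4: u0 ∈ [1/14, 19/70)
j=4 picked index 5: u0 ∈ [11/105, 1/3)
j=5 picked index 5: u0 ∈ [-13/210, 1/6)
intersection: [11/105, 1/7)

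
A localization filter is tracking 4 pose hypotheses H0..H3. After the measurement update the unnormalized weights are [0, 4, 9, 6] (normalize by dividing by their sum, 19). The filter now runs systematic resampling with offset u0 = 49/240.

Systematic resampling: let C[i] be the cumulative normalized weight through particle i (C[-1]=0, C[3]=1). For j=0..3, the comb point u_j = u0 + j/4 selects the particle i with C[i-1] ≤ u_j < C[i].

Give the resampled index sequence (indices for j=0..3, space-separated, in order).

C = [0, 4/19, 13/19, 1]
j=0: u_0=49/240 ∈ [0, 4/19) → index 1
j=1: u_1=109/240 ∈ [4/19, 13/19) → index 2
j=2: u_2=169/240 ∈ [13/19, 1) → index 3
j=3: u_3=229/240 ∈ [13/19, 1) → index 3

1 2 3 3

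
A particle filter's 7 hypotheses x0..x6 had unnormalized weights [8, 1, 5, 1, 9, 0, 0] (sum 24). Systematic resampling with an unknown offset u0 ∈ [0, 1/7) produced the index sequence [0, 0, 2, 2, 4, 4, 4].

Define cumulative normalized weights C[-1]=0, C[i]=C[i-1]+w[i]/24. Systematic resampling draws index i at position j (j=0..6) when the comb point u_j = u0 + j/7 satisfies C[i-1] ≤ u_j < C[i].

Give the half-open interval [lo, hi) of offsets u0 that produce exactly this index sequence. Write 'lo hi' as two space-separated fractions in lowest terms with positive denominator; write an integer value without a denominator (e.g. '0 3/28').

5/56 1/7

C = [1/3, 3/8, 7/12, 5/8, 1, 1, 1]
j=0 picked index 0: u0 ∈ [0, 1/3)
j=1 picked index 0: u0 ∈ [-1/7, 4/21)
j=2 picked index 2: u0 ∈ [5/56, 25/84)
j=3 picked index 2: u0 ∈ [-3/56, 13/84)
j=4 picked index 4: u0 ∈ [3/56, 3/7)
j=5 picked index 4: u0 ∈ [-5/56, 2/7)
j=6 picked index 4: u0 ∈ [-13/56, 1/7)
intersection: [5/56, 1/7)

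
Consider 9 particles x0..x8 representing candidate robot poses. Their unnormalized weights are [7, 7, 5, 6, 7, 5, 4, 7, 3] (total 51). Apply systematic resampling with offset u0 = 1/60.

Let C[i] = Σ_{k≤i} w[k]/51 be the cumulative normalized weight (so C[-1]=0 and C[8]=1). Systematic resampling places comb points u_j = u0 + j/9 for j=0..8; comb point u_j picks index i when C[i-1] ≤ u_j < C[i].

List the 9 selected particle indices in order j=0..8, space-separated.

0 0 1 2 3 4 5 6 7

C = [7/51, 14/51, 19/51, 25/51, 32/51, 37/51, 41/51, 16/17, 1]
j=0: u_0=1/60 ∈ [0, 7/51) → index 0
j=1: u_1=23/180 ∈ [0, 7/51) → index 0
j=2: u_2=43/180 ∈ [7/51, 14/51) → index 1
j=3: u_3=7/20 ∈ [14/51, 19/51) → index 2
j=4: u_4=83/180 ∈ [19/51, 25/51) → index 3
j=5: u_5=103/180 ∈ [25/51, 32/51) → index 4
j=6: u_6=41/60 ∈ [32/51, 37/51) → index 5
j=7: u_7=143/180 ∈ [37/51, 41/51) → index 6
j=8: u_8=163/180 ∈ [41/51, 16/17) → index 7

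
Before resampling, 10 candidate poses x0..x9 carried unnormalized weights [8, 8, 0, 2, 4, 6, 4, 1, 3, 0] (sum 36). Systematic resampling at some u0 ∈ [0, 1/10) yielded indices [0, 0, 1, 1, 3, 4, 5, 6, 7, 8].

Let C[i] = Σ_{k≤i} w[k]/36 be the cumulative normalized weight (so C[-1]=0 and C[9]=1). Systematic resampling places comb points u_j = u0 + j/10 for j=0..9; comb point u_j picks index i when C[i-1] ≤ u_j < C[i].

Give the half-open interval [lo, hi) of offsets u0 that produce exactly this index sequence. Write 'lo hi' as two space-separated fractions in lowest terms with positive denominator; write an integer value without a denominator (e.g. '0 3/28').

C = [2/9, 4/9, 4/9, 1/2, 11/18, 7/9, 8/9, 11/12, 1, 1]
j=0 picked index 0: u0 ∈ [0, 2/9)
j=1 picked index 0: u0 ∈ [-1/10, 11/90)
j=2 picked index 1: u0 ∈ [1/45, 11/45)
j=3 picked index 1: u0 ∈ [-7/90, 13/90)
j=4 picked index 3: u0 ∈ [2/45, 1/10)
j=5 picked index 4: u0 ∈ [0, 1/9)
j=6 picked index 5: u0 ∈ [1/90, 8/45)
j=7 picked index 6: u0 ∈ [7/90, 17/90)
j=8 picked index 7: u0 ∈ [4/45, 7/60)
j=9 picked index 8: u0 ∈ [1/60, 1/10)
intersection: [4/45, 1/10)

4/45 1/10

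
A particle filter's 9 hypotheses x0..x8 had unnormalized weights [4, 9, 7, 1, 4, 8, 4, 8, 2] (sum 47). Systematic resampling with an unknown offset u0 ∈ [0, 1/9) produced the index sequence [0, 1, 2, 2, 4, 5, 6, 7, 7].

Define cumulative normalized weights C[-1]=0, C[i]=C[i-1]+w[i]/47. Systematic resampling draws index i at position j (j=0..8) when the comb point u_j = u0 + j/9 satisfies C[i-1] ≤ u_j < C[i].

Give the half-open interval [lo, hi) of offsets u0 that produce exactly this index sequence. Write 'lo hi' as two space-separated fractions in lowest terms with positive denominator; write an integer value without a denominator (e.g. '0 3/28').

23/423 29/423

C = [4/47, 13/47, 20/47, 21/47, 25/47, 33/47, 37/47, 45/47, 1]
j=0 picked index 0: u0 ∈ [0, 4/47)
j=1 picked index 1: u0 ∈ [-11/423, 70/423)
j=2 picked index 2: u0 ∈ [23/423, 86/423)
j=3 picked index 2: u0 ∈ [-8/141, 13/141)
j=4 picked index 4: u0 ∈ [1/423, 37/423)
j=5 picked index 5: u0 ∈ [-10/423, 62/423)
j=6 picked index 6: u0 ∈ [5/141, 17/141)
j=7 picked index 7: u0 ∈ [4/423, 76/423)
j=8 picked index 7: u0 ∈ [-43/423, 29/423)
intersection: [23/423, 29/423)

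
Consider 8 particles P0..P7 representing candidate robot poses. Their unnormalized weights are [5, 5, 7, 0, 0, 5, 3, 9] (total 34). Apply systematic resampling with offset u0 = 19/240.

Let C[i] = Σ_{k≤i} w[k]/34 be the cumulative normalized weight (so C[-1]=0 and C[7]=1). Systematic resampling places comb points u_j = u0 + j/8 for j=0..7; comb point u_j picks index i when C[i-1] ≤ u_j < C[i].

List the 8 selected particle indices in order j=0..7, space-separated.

C = [5/34, 5/17, 1/2, 1/2, 1/2, 11/17, 25/34, 1]
j=0: u_0=19/240 ∈ [0, 5/34) → index 0
j=1: u_1=49/240 ∈ [5/34, 5/17) → index 1
j=2: u_2=79/240 ∈ [5/17, 1/2) → index 2
j=3: u_3=109/240 ∈ [5/17, 1/2) → index 2
j=4: u_4=139/240 ∈ [1/2, 11/17) → index 5
j=5: u_5=169/240 ∈ [11/17, 25/34) → index 6
j=6: u_6=199/240 ∈ [25/34, 1) → index 7
j=7: u_7=229/240 ∈ [25/34, 1) → index 7

0 1 2 2 5 6 7 7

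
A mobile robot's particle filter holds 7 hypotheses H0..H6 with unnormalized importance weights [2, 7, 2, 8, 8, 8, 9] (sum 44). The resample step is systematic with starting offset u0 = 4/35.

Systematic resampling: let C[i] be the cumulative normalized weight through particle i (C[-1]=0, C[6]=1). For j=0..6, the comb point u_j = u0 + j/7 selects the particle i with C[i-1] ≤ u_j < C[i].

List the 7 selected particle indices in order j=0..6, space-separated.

C = [1/22, 9/44, 1/4, 19/44, 27/44, 35/44, 1]
j=0: u_0=4/35 ∈ [1/22, 9/44) → index 1
j=1: u_1=9/35 ∈ [1/4, 19/44) → index 3
j=2: u_2=2/5 ∈ [1/4, 19/44) → index 3
j=3: u_3=19/35 ∈ [19/44, 27/44) → index 4
j=4: u_4=24/35 ∈ [27/44, 35/44) → index 5
j=5: u_5=29/35 ∈ [35/44, 1) → index 6
j=6: u_6=34/35 ∈ [35/44, 1) → index 6

1 3 3 4 5 6 6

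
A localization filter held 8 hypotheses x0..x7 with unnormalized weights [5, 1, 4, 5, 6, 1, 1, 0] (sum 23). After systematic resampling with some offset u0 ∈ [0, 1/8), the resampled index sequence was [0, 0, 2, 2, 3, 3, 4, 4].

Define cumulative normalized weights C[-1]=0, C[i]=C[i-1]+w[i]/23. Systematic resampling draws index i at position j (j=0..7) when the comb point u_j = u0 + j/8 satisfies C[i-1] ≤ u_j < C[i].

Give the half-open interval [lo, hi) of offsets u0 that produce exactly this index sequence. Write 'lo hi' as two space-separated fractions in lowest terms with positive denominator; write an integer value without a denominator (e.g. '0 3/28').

C = [5/23, 6/23, 10/23, 15/23, 21/23, 22/23, 1, 1]
j=0 picked index 0: u0 ∈ [0, 5/23)
j=1 picked index 0: u0 ∈ [-1/8, 17/184)
j=2 picked index 2: u0 ∈ [1/92, 17/92)
j=3 picked index 2: u0 ∈ [-21/184, 11/184)
j=4 picked index 3: u0 ∈ [-3/46, 7/46)
j=5 picked index 3: u0 ∈ [-35/184, 5/184)
j=6 picked index 4: u0 ∈ [-9/92, 15/92)
j=7 picked index 4: u0 ∈ [-41/184, 7/184)
intersection: [1/92, 5/184)

1/92 5/184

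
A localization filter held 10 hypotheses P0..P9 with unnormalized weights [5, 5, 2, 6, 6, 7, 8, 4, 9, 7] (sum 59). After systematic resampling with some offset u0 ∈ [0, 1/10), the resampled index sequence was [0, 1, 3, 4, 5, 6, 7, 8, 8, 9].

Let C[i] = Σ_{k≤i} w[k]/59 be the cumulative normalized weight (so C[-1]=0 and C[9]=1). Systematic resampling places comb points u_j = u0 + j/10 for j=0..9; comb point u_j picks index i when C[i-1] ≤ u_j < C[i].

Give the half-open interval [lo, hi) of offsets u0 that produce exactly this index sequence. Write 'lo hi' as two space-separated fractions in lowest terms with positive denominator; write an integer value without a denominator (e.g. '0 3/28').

18/295 41/590

C = [5/59, 10/59, 12/59, 18/59, 24/59, 31/59, 39/59, 43/59, 52/59, 1]
j=0 picked index 0: u0 ∈ [0, 5/59)
j=1 picked index 1: u0 ∈ [-9/590, 41/590)
j=2 picked index 3: u0 ∈ [1/295, 31/295)
j=3 picked index 4: u0 ∈ [3/590, 63/590)
j=4 picked index 5: u0 ∈ [2/295, 37/295)
j=5 picked index 6: u0 ∈ [3/118, 19/118)
j=6 picked index 7: u0 ∈ [18/295, 38/295)
j=7 picked index 8: u0 ∈ [17/590, 107/590)
j=8 picked index 8: u0 ∈ [-21/295, 24/295)
j=9 picked index 9: u0 ∈ [-11/590, 1/10)
intersection: [18/295, 41/590)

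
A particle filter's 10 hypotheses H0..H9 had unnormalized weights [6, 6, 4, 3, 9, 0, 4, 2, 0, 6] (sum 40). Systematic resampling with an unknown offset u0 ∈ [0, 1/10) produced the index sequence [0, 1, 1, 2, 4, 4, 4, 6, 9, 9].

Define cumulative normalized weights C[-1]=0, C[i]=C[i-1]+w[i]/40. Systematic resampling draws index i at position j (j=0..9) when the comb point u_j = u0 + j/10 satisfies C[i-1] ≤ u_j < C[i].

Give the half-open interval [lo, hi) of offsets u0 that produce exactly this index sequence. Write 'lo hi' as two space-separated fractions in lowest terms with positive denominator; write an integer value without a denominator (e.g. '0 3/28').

C = [3/20, 3/10, 2/5, 19/40, 7/10, 7/10, 4/5, 17/20, 17/20, 1]
j=0 picked index 0: u0 ∈ [0, 3/20)
j=1 picked index 1: u0 ∈ [1/20, 1/5)
j=2 picked index 1: u0 ∈ [-1/20, 1/10)
j=3 picked index 2: u0 ∈ [0, 1/10)
j=4 picked index 4: u0 ∈ [3/40, 3/10)
j=5 picked index 4: u0 ∈ [-1/40, 1/5)
j=6 picked index 4: u0 ∈ [-1/8, 1/10)
j=7 picked index 6: u0 ∈ [0, 1/10)
j=8 picked index 9: u0 ∈ [1/20, 1/5)
j=9 picked index 9: u0 ∈ [-1/20, 1/10)
intersection: [3/40, 1/10)

3/40 1/10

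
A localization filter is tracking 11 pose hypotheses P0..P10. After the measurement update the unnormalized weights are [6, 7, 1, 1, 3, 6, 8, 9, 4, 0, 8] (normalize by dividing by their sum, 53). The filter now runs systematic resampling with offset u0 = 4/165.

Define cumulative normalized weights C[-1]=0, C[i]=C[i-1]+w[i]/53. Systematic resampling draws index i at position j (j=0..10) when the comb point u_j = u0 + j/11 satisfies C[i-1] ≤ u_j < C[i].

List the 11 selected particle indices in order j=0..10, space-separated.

0 1 1 4 5 6 6 7 7 8 10

C = [6/53, 13/53, 14/53, 15/53, 18/53, 24/53, 32/53, 41/53, 45/53, 45/53, 1]
j=0: u_0=4/165 ∈ [0, 6/53) → index 0
j=1: u_1=19/165 ∈ [6/53, 13/53) → index 1
j=2: u_2=34/165 ∈ [6/53, 13/53) → index 1
j=3: u_3=49/165 ∈ [15/53, 18/53) → index 4
j=4: u_4=64/165 ∈ [18/53, 24/53) → index 5
j=5: u_5=79/165 ∈ [24/53, 32/53) → index 6
j=6: u_6=94/165 ∈ [24/53, 32/53) → index 6
j=7: u_7=109/165 ∈ [32/53, 41/53) → index 7
j=8: u_8=124/165 ∈ [32/53, 41/53) → index 7
j=9: u_9=139/165 ∈ [41/53, 45/53) → index 8
j=10: u_10=14/15 ∈ [45/53, 1) → index 10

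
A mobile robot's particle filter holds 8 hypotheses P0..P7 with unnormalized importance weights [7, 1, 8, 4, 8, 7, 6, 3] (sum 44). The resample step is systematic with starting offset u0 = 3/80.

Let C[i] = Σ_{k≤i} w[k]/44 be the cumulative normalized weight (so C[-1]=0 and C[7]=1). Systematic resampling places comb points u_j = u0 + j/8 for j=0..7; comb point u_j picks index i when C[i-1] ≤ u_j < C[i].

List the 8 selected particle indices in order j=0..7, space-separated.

C = [7/44, 2/11, 4/11, 5/11, 7/11, 35/44, 41/44, 1]
j=0: u_0=3/80 ∈ [0, 7/44) → index 0
j=1: u_1=13/80 ∈ [7/44, 2/11) → index 1
j=2: u_2=23/80 ∈ [2/11, 4/11) → index 2
j=3: u_3=33/80 ∈ [4/11, 5/11) → index 3
j=4: u_4=43/80 ∈ [5/11, 7/11) → index 4
j=5: u_5=53/80 ∈ [7/11, 35/44) → index 5
j=6: u_6=63/80 ∈ [7/11, 35/44) → index 5
j=7: u_7=73/80 ∈ [35/44, 41/44) → index 6

0 1 2 3 4 5 5 6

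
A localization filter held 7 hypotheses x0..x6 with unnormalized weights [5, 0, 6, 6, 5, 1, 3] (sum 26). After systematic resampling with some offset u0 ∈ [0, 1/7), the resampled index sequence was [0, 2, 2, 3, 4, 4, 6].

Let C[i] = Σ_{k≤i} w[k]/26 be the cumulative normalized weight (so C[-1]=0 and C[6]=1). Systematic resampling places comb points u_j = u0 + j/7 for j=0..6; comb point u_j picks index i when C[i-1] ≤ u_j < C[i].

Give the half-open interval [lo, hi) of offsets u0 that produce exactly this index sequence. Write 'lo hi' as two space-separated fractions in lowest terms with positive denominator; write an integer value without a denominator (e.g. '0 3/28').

15/182 12/91

C = [5/26, 5/26, 11/26, 17/26, 11/13, 23/26, 1]
j=0 picked index 0: u0 ∈ [0, 5/26)
j=1 picked index 2: u0 ∈ [9/182, 51/182)
j=2 picked index 2: u0 ∈ [-17/182, 25/182)
j=3 picked index 3: u0 ∈ [-1/182, 41/182)
j=4 picked index 4: u0 ∈ [15/182, 25/91)
j=5 picked index 4: u0 ∈ [-11/182, 12/91)
j=6 picked index 6: u0 ∈ [5/182, 1/7)
intersection: [15/182, 12/91)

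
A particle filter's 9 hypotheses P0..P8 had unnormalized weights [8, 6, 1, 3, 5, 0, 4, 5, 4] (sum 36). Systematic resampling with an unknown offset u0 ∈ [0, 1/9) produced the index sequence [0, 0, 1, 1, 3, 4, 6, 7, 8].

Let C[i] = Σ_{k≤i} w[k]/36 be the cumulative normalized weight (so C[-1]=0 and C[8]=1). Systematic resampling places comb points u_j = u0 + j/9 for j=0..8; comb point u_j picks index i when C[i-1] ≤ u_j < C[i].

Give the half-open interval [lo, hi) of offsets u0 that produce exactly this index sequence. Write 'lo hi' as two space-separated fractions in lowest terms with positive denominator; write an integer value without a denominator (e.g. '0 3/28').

0 1/18

C = [2/9, 7/18, 5/12, 1/2, 23/36, 23/36, 3/4, 8/9, 1]
j=0 picked index 0: u0 ∈ [0, 2/9)
j=1 picked index 0: u0 ∈ [-1/9, 1/9)
j=2 picked index 1: u0 ∈ [0, 1/6)
j=3 picked index 1: u0 ∈ [-1/9, 1/18)
j=4 picked index 3: u0 ∈ [-1/36, 1/18)
j=5 picked index 4: u0 ∈ [-1/18, 1/12)
j=6 picked index 6: u0 ∈ [-1/36, 1/12)
j=7 picked index 7: u0 ∈ [-1/36, 1/9)
j=8 picked index 8: u0 ∈ [0, 1/9)
intersection: [0, 1/18)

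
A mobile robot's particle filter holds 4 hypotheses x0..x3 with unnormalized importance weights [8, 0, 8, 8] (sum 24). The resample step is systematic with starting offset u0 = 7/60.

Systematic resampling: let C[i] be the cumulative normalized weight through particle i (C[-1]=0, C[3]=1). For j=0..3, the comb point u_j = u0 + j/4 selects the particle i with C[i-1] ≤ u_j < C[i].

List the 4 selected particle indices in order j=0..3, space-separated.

0 2 2 3

C = [1/3, 1/3, 2/3, 1]
j=0: u_0=7/60 ∈ [0, 1/3) → index 0
j=1: u_1=11/30 ∈ [1/3, 2/3) → index 2
j=2: u_2=37/60 ∈ [1/3, 2/3) → index 2
j=3: u_3=13/15 ∈ [2/3, 1) → index 3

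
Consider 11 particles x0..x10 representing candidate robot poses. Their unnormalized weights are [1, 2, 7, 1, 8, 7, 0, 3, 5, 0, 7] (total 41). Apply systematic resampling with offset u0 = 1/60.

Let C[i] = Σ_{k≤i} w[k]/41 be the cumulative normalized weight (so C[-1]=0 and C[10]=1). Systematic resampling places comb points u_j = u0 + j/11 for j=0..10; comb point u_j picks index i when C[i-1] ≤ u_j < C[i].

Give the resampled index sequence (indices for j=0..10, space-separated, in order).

0 2 2 4 4 5 5 7 8 10 10

C = [1/41, 3/41, 10/41, 11/41, 19/41, 26/41, 26/41, 29/41, 34/41, 34/41, 1]
j=0: u_0=1/60 ∈ [0, 1/41) → index 0
j=1: u_1=71/660 ∈ [3/41, 10/41) → index 2
j=2: u_2=131/660 ∈ [3/41, 10/41) → index 2
j=3: u_3=191/660 ∈ [11/41, 19/41) → index 4
j=4: u_4=251/660 ∈ [11/41, 19/41) → index 4
j=5: u_5=311/660 ∈ [19/41, 26/41) → index 5
j=6: u_6=371/660 ∈ [19/41, 26/41) → index 5
j=7: u_7=431/660 ∈ [26/41, 29/41) → index 7
j=8: u_8=491/660 ∈ [29/41, 34/41) → index 8
j=9: u_9=551/660 ∈ [34/41, 1) → index 10
j=10: u_10=611/660 ∈ [34/41, 1) → index 10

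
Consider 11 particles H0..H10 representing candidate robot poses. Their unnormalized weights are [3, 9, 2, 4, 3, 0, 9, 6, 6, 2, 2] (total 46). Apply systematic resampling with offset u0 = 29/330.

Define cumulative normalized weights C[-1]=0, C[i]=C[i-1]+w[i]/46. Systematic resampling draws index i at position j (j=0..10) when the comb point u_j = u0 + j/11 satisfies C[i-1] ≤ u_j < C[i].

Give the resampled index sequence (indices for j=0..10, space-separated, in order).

C = [3/46, 6/23, 7/23, 9/23, 21/46, 21/46, 15/23, 18/23, 21/23, 22/23, 1]
j=0: u_0=29/330 ∈ [3/46, 6/23) → index 1
j=1: u_1=59/330 ∈ [3/46, 6/23) → index 1
j=2: u_2=89/330 ∈ [6/23, 7/23) → index 2
j=3: u_3=119/330 ∈ [7/23, 9/23) → index 3
j=4: u_4=149/330 ∈ [9/23, 21/46) → index 4
j=5: u_5=179/330 ∈ [21/46, 15/23) → index 6
j=6: u_6=19/30 ∈ [21/46, 15/23) → index 6
j=7: u_7=239/330 ∈ [15/23, 18/23) → index 7
j=8: u_8=269/330 ∈ [18/23, 21/23) → index 8
j=9: u_9=299/330 ∈ [18/23, 21/23) → index 8
j=10: u_10=329/330 ∈ [22/23, 1) → index 10

1 1 2 3 4 6 6 7 8 8 10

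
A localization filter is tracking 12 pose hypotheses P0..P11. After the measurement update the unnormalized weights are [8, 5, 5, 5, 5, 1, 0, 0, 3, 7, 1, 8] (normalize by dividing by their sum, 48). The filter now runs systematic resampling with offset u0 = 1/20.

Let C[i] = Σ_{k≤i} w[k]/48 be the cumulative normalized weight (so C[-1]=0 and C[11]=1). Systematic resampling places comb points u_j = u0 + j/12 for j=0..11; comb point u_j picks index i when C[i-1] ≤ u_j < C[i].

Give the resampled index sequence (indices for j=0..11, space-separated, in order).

0 0 1 2 3 3 4 8 9 9 11 11

C = [1/6, 13/48, 3/8, 23/48, 7/12, 29/48, 29/48, 29/48, 2/3, 13/16, 5/6, 1]
j=0: u_0=1/20 ∈ [0, 1/6) → index 0
j=1: u_1=2/15 ∈ [0, 1/6) → index 0
j=2: u_2=13/60 ∈ [1/6, 13/48) → index 1
j=3: u_3=3/10 ∈ [13/48, 3/8) → index 2
j=4: u_4=23/60 ∈ [3/8, 23/48) → index 3
j=5: u_5=7/15 ∈ [3/8, 23/48) → index 3
j=6: u_6=11/20 ∈ [23/48, 7/12) → index 4
j=7: u_7=19/30 ∈ [29/48, 2/3) → index 8
j=8: u_8=43/60 ∈ [2/3, 13/16) → index 9
j=9: u_9=4/5 ∈ [2/3, 13/16) → index 9
j=10: u_10=53/60 ∈ [5/6, 1) → index 11
j=11: u_11=29/30 ∈ [5/6, 1) → index 11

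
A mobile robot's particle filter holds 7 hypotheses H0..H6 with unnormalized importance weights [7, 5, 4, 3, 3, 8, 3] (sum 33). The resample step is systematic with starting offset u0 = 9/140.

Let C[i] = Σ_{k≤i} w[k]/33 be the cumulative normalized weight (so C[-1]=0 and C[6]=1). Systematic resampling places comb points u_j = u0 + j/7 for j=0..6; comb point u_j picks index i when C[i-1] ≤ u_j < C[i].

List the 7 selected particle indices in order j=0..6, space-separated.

C = [7/33, 4/11, 16/33, 19/33, 2/3, 10/11, 1]
j=0: u_0=9/140 ∈ [0, 7/33) → index 0
j=1: u_1=29/140 ∈ [0, 7/33) → index 0
j=2: u_2=7/20 ∈ [7/33, 4/11) → index 1
j=3: u_3=69/140 ∈ [16/33, 19/33) → index 3
j=4: u_4=89/140 ∈ [19/33, 2/3) → index 4
j=5: u_5=109/140 ∈ [2/3, 10/11) → index 5
j=6: u_6=129/140 ∈ [10/11, 1) → index 6

0 0 1 3 4 5 6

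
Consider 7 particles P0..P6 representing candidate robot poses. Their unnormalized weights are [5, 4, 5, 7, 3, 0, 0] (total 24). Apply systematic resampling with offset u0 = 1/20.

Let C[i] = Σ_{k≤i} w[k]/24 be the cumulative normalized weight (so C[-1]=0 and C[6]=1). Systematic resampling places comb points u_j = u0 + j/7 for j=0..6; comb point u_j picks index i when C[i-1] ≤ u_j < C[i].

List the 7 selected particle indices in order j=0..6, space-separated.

C = [5/24, 3/8, 7/12, 7/8, 1, 1, 1]
j=0: u_0=1/20 ∈ [0, 5/24) → index 0
j=1: u_1=27/140 ∈ [0, 5/24) → index 0
j=2: u_2=47/140 ∈ [5/24, 3/8) → index 1
j=3: u_3=67/140 ∈ [3/8, 7/12) → index 2
j=4: u_4=87/140 ∈ [7/12, 7/8) → index 3
j=5: u_5=107/140 ∈ [7/12, 7/8) → index 3
j=6: u_6=127/140 ∈ [7/8, 1) → index 4

0 0 1 2 3 3 4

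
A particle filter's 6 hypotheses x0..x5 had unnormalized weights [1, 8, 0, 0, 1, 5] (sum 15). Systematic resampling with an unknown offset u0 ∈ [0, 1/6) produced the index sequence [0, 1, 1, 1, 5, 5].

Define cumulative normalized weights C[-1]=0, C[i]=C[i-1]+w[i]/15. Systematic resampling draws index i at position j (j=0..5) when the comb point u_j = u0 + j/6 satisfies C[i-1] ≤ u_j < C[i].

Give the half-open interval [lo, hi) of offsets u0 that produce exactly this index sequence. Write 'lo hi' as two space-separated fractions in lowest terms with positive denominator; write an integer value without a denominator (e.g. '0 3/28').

C = [1/15, 3/5, 3/5, 3/5, 2/3, 1]
j=0 picked index 0: u0 ∈ [0, 1/15)
j=1 picked index 1: u0 ∈ [-1/10, 13/30)
j=2 picked index 1: u0 ∈ [-4/15, 4/15)
j=3 picked index 1: u0 ∈ [-13/30, 1/10)
j=4 picked index 5: u0 ∈ [0, 1/3)
j=5 picked index 5: u0 ∈ [-1/6, 1/6)
intersection: [0, 1/15)

0 1/15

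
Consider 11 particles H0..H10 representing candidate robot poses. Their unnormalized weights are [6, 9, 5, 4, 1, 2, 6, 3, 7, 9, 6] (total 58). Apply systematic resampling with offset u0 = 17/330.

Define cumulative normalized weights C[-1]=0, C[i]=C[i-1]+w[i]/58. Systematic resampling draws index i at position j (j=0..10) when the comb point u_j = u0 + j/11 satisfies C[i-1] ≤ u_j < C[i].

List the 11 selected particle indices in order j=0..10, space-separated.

0 1 1 2 4 6 7 8 9 9 10

C = [3/29, 15/58, 10/29, 12/29, 25/58, 27/58, 33/58, 18/29, 43/58, 26/29, 1]
j=0: u_0=17/330 ∈ [0, 3/29) → index 0
j=1: u_1=47/330 ∈ [3/29, 15/58) → index 1
j=2: u_2=7/30 ∈ [3/29, 15/58) → index 1
j=3: u_3=107/330 ∈ [15/58, 10/29) → index 2
j=4: u_4=137/330 ∈ [12/29, 25/58) → index 4
j=5: u_5=167/330 ∈ [27/58, 33/58) → index 6
j=6: u_6=197/330 ∈ [33/58, 18/29) → index 7
j=7: u_7=227/330 ∈ [18/29, 43/58) → index 8
j=8: u_8=257/330 ∈ [43/58, 26/29) → index 9
j=9: u_9=287/330 ∈ [43/58, 26/29) → index 9
j=10: u_10=317/330 ∈ [26/29, 1) → index 10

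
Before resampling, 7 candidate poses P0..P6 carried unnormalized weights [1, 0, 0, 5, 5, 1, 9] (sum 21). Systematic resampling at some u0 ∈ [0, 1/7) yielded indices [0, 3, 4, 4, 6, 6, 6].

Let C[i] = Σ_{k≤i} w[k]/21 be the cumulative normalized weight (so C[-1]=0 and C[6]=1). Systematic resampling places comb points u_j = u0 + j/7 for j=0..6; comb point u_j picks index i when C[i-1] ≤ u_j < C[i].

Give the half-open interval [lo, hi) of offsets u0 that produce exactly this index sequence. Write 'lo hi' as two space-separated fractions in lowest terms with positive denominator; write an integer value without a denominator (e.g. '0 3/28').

0 1/21

C = [1/21, 1/21, 1/21, 2/7, 11/21, 4/7, 1]
j=0 picked index 0: u0 ∈ [0, 1/21)
j=1 picked index 3: u0 ∈ [-2/21, 1/7)
j=2 picked index 4: u0 ∈ [0, 5/21)
j=3 picked index 4: u0 ∈ [-1/7, 2/21)
j=4 picked index 6: u0 ∈ [0, 3/7)
j=5 picked index 6: u0 ∈ [-1/7, 2/7)
j=6 picked index 6: u0 ∈ [-2/7, 1/7)
intersection: [0, 1/21)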